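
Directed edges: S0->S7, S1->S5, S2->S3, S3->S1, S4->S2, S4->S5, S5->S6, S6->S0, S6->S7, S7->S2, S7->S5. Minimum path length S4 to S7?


BFS layer-by-layer from S4:
  dist 0: {S4}
  dist 1: {S2, S5}
  dist 2: {S3, S6}
  dist 3: {S0, S1, S7}
  -> S7 reached at distance 3
Shortest path length = 3

3


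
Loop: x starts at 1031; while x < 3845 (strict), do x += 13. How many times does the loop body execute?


Step 1: x goes from 1031 toward 3845 by 13; the body runs while x<3845, so iterations = ceil((bound-start)/step)
Step 2: Distance=2814
Step 3: ceil(2814/13)=217

217


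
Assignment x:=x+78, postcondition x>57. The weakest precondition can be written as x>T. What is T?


Formula: wp(x:=E, P) = P[E/x] (substitute E for x in postcondition)
Step 1: Postcondition: x>57
Step 2: Substitute x+78 for x: x+78>57
Step 3: Solve for x: x > 57-78 = -21

-21


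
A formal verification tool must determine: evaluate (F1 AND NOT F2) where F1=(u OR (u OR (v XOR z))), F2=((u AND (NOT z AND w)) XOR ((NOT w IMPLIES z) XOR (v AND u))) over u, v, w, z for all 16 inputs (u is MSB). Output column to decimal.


F1 = (u OR (u OR (v XOR z)))
F2 = ((u AND (NOT z AND w)) XOR ((NOT w IMPLIES z) XOR (v AND u)))
Counterexample to F1=>F2 is where F1=1 and F2=0.
Evaluate each row (bits = u,v,w,z, MSB first):
  row 0 [0000]: F1=0 F2=0 -> F1&~F2 -> 0
  row 1 [0001]: F1=1 F2=1 -> F1&~F2 -> 0
  row 2 [0010]: F1=0 F2=1 -> F1&~F2 -> 0
  row 3 [0011]: F1=1 F2=1 -> F1&~F2 -> 0
  row 4 [0100]: F1=1 F2=0 -> F1&~F2 -> 1
  row 5 [0101]: F1=0 F2=1 -> F1&~F2 -> 0
  row 6 [0110]: F1=1 F2=1 -> F1&~F2 -> 0
  row 7 [0111]: F1=0 F2=1 -> F1&~F2 -> 0
  row 8 [1000]: F1=1 F2=0 -> F1&~F2 -> 1
  row 9 [1001]: F1=1 F2=1 -> F1&~F2 -> 0
  row 10 [1010]: F1=1 F2=0 -> F1&~F2 -> 1
  row 11 [1011]: F1=1 F2=1 -> F1&~F2 -> 0
  row 12 [1100]: F1=1 F2=1 -> F1&~F2 -> 0
  row 13 [1101]: F1=1 F2=0 -> F1&~F2 -> 1
  row 14 [1110]: F1=1 F2=1 -> F1&~F2 -> 0
  row 15 [1111]: F1=1 F2=0 -> F1&~F2 -> 1
Full result column, 4 rows per line (u,v fixed per line; w,z runs 00..11 left to right):
  rows 0-3 [u,v=00]: 0000  = hex 0
  rows 4-7 [u,v=01]: 1000  = hex 8
  rows 8-11 [u,v=10]: 1010  = hex A
  rows 12-15 [u,v=11]: 0101  = hex 5
Counterexample vector (row 0 .. row 15) = 0000100010100101
Output column grouped in 4s = 0000 1000 1010 0101 = 0x08A5
Convert to decimal digit by digit (value = value*16 + digit):
  0 -> 0
  0*16 + 8 = 8
  8*16 + 10 (A) = 138
  138*16 + 5 = 2213
Decimal = 2213

2213


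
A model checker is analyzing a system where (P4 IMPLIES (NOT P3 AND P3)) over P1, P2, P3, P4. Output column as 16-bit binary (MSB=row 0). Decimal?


Formula: (P4 IMPLIES (NOT P3 AND P3)) over P1, P2, P3, P4 (16 rows)
Evaluate each row (bits = P1,P2,P3,P4, MSB first):
  row 0 [0000]: (0 IMPLIES (NOT 0 AND 0)) -> 1
  row 1 [0001]: (1 IMPLIES (NOT 0 AND 0)) -> 0
  row 2 [0010]: (0 IMPLIES (NOT 1 AND 1)) -> 1
  row 3 [0011]: (1 IMPLIES (NOT 1 AND 1)) -> 0
  row 4 [0100]: (0 IMPLIES (NOT 0 AND 0)) -> 1
  row 5 [0101]: (1 IMPLIES (NOT 0 AND 0)) -> 0
  row 6 [0110]: (0 IMPLIES (NOT 1 AND 1)) -> 1
  row 7 [0111]: (1 IMPLIES (NOT 1 AND 1)) -> 0
  row 8 [1000]: (0 IMPLIES (NOT 0 AND 0)) -> 1
  row 9 [1001]: (1 IMPLIES (NOT 0 AND 0)) -> 0
  row 10 [1010]: (0 IMPLIES (NOT 1 AND 1)) -> 1
  row 11 [1011]: (1 IMPLIES (NOT 1 AND 1)) -> 0
  row 12 [1100]: (0 IMPLIES (NOT 0 AND 0)) -> 1
  row 13 [1101]: (1 IMPLIES (NOT 0 AND 0)) -> 0
  row 14 [1110]: (0 IMPLIES (NOT 1 AND 1)) -> 1
  row 15 [1111]: (1 IMPLIES (NOT 1 AND 1)) -> 0
Full result column, 4 rows per line (P1,P2 fixed per line; P3,P4 runs 00..11 left to right):
  rows 0-3 [P1,P2=00]: 1010  = hex A
  rows 4-7 [P1,P2=01]: 1010  = hex A
  rows 8-11 [P1,P2=10]: 1010  = hex A
  rows 12-15 [P1,P2=11]: 1010  = hex A
Output column (row 0 .. row 15) = 1010101010101010
Output column grouped in 4s = 1010 1010 1010 1010 = 0xAAAA
Convert to decimal digit by digit (value = value*16 + digit):
  A -> 10
  10*16 + 10 (A) = 170
  170*16 + 10 (A) = 2730
  2730*16 + 10 (A) = 43690
Decimal = 43690

43690


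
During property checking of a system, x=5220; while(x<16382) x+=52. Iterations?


Step 1: x goes from 5220 toward 16382 by 52; the body runs while x<16382, so iterations = ceil((bound-start)/step)
Step 2: Distance=11162
Step 3: ceil(11162/52)=215

215


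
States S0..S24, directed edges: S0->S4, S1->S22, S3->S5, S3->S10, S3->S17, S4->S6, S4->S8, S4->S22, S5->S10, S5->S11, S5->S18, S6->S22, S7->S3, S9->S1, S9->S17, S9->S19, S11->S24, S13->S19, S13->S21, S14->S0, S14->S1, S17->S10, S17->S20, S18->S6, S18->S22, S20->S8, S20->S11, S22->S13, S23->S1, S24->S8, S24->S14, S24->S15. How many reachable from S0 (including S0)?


BFS from S0:
  layer 0: {S0}
  layer 1: {S4}
  layer 2: {S6, S8, S22}
  layer 3: {S13}
  layer 4: {S19, S21}
Reachable set: {S0, S4, S6, S8, S13, S19, S21, S22}
Count = 8

8


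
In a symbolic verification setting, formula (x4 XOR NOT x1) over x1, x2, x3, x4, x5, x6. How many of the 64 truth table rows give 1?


Formula: (x4 XOR NOT x1) over 6 vars (64 rows)
Evaluate each row (x1, x2, x3, x4, x5, x6 as bits, MSB first):
  row 0 [000000]: (0 XOR NOT 0) -> 1
  row 1 [000001]: (0 XOR NOT 0) -> 1
  row 2 [000010]: (0 XOR NOT 0) -> 1
  row 3 [000011]: (0 XOR NOT 0) -> 1
  row 4 [000100]: (1 XOR NOT 0) -> 0
  (every remaining row is evaluated the same way; all 64 results are listed next)
Full result column, 8 rows per line (x1,x2,x3 fixed per line; x4,x5,x6 runs 000..111 left to right):
  rows 0-7 [x1,x2,x3=000]: 11110000  (ones: 4)
  rows 8-15 [x1,x2,x3=001]: 11110000  (ones: 4)
  rows 16-23 [x1,x2,x3=010]: 11110000  (ones: 4)
  rows 24-31 [x1,x2,x3=011]: 11110000  (ones: 4)
  rows 32-39 [x1,x2,x3=100]: 00001111  (ones: 4)
  rows 40-47 [x1,x2,x3=101]: 00001111  (ones: 4)
  rows 48-55 [x1,x2,x3=110]: 00001111  (ones: 4)
  rows 56-63 [x1,x2,x3=111]: 00001111  (ones: 4)
Count of 1-rows = 4+4+4+4+4+4+4+4 = 32

32


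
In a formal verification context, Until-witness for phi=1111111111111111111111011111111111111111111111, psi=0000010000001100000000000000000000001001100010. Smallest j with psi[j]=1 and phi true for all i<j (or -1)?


(phi U psi) at 0: need smallest j with psi[j]=1 and phi[i]=1 for all i in [0,j).
Scan from step 0:
  step 0: phi=1, psi=0 -> continue
  step 1: phi=1, psi=0 -> continue
  step 2: phi=1, psi=0 -> continue
  step 3: phi=1, psi=0 -> continue
  step 5: psi=1 and phi held for [0,5) -> witness found
Witness step = 5

5


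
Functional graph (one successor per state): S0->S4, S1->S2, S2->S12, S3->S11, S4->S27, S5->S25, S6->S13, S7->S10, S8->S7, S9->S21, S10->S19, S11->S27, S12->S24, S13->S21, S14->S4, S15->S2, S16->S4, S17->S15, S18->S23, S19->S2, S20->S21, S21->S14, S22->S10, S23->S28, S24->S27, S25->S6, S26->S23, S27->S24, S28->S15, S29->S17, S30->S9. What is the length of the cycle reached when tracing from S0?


Trace from S0 until a state repeats:
  S0 -> S4 -> S27 -> S24 -> S27
S27 first seen at step 2, revisited at step 4.
Cycle length = 4 - 2 = 2

2


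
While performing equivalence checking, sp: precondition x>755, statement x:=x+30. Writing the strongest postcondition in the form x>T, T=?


Formula: sp(P, x:=E) = exists old_x. (x = E[old_x/x]) AND P[old_x/x] (old_x is the value of x before the assignment; eliminate old_x by solving x = E[old_x/x] for old_x)
Step 1: Precondition P: x>755, i.e. old_x > 755
Step 2: Assignment gives x = old_x + 30, so old_x = x - 30
Step 3: Substitute into P: x - 30 > 755
Step 4: Simplify: x > 755+30 = 785

785


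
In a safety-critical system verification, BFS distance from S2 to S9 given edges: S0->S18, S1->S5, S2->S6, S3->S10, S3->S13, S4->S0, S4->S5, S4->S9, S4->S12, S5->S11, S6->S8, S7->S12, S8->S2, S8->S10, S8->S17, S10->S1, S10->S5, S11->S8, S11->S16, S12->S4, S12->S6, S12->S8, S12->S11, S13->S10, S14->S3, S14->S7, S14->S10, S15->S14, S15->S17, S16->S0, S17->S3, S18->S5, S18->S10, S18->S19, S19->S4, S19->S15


BFS layer-by-layer from S2:
  dist 0: {S2}
  dist 1: {S6}
  dist 2: {S8}
  dist 3: {S10, S17}
  dist 4: {S1, S3, S5}
  dist 5: {S11, S13}
  dist 6: {S16}
  dist 7: {S0}
  dist 8: {S18}
  dist 9: {S19}
  dist 10: {S4, S15}
  dist 11: {S9, S12, S14}
  -> S9 reached at distance 11
Shortest path length = 11

11


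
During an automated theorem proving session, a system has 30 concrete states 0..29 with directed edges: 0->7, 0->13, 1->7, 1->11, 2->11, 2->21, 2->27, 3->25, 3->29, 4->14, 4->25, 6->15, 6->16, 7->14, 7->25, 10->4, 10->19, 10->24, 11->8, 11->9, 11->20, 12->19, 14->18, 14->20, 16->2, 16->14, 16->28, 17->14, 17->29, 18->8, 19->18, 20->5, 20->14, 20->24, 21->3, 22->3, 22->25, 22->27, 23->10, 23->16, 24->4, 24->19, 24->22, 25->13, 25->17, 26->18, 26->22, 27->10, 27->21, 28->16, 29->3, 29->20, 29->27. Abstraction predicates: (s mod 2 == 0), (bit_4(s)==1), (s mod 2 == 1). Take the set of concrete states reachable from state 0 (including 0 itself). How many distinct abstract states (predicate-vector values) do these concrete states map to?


BFS from 0:
Concrete reachable: {0, 3, 4, 5, 7, 8, 10, 13, 14, 17, 18, 19, 20, 21, 22, 24, 25, 27, 29}
Abstract via predicates (s mod 2 == 0), (bit_4(s)==1), (s mod 2 == 1):
  (0,0,1) <- {3, 5, 7, 13}
  (0,1,1) <- {17, 19, 21, 25, 27, 29}
  (1,0,0) <- {0, 4, 8, 10, 14}
  (1,1,0) <- {18, 20, 22, 24}
Distinct abstract states = 4

4


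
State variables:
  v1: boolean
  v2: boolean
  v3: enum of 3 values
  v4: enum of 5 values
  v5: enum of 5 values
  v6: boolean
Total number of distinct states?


State space = product of domain sizes of all variables.
Domain sizes:
  v1 (boolean): 2
  v2 (boolean): 2
  v3 (enum of 3 values): 3
  v4 (enum of 5 values): 5
  v5 (enum of 5 values): 5
  v6 (boolean): 2
Product = 2 * 2 * 3 * 5 * 5 * 2 = 600

600


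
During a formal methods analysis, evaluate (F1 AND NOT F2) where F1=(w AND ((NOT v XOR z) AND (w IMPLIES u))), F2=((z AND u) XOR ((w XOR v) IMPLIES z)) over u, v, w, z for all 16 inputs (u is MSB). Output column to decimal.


F1 = (w AND ((NOT v XOR z) AND (w IMPLIES u)))
F2 = ((z AND u) XOR ((w XOR v) IMPLIES z))
Counterexample to F1=>F2 is where F1=1 and F2=0.
Evaluate each row (bits = u,v,w,z, MSB first):
  row 0 [0000]: F1=0 F2=1 -> F1&~F2 -> 0
  row 1 [0001]: F1=0 F2=1 -> F1&~F2 -> 0
  row 2 [0010]: F1=0 F2=0 -> F1&~F2 -> 0
  row 3 [0011]: F1=0 F2=1 -> F1&~F2 -> 0
  row 4 [0100]: F1=0 F2=0 -> F1&~F2 -> 0
  row 5 [0101]: F1=0 F2=1 -> F1&~F2 -> 0
  row 6 [0110]: F1=0 F2=1 -> F1&~F2 -> 0
  row 7 [0111]: F1=0 F2=1 -> F1&~F2 -> 0
  row 8 [1000]: F1=0 F2=1 -> F1&~F2 -> 0
  row 9 [1001]: F1=0 F2=0 -> F1&~F2 -> 0
  row 10 [1010]: F1=1 F2=0 -> F1&~F2 -> 1
  row 11 [1011]: F1=0 F2=0 -> F1&~F2 -> 0
  row 12 [1100]: F1=0 F2=0 -> F1&~F2 -> 0
  row 13 [1101]: F1=0 F2=0 -> F1&~F2 -> 0
  row 14 [1110]: F1=0 F2=1 -> F1&~F2 -> 0
  row 15 [1111]: F1=1 F2=0 -> F1&~F2 -> 1
Full result column, 4 rows per line (u,v fixed per line; w,z runs 00..11 left to right):
  rows 0-3 [u,v=00]: 0000  = hex 0
  rows 4-7 [u,v=01]: 0000  = hex 0
  rows 8-11 [u,v=10]: 0010  = hex 2
  rows 12-15 [u,v=11]: 0001  = hex 1
Counterexample vector (row 0 .. row 15) = 0000000000100001
Output column grouped in 4s = 0000 0000 0010 0001 = 0x0021
Convert to decimal digit by digit (value = value*16 + digit):
  0 -> 0
  0*16 + 0 = 0
  0*16 + 2 = 2
  2*16 + 1 = 33
Decimal = 33

33


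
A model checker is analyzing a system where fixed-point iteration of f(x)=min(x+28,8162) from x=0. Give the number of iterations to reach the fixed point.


Step 1: x=0, cap=8162, increment=28
Step 2: x grows by 28 each step until capped at 8162; fixed point is x=8162
Step 3: iterations = ceil(8162/28) = 292

292


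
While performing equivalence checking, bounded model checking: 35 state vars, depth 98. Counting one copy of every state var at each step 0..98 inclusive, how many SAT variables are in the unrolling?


BMC unrolls to depth k, creating one copy of each state var for steps 0..k.
Step count = 98 + 1 = 99 (steps 0 through 98)
Vars per step = 35
Total = 35 * 99 = 3465

3465


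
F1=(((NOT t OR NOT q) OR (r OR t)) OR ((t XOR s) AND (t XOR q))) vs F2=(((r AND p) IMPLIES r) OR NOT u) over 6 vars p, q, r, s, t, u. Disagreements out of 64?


F1 = (((NOT t OR NOT q) OR (r OR t)) OR ((t XOR s) AND (t XOR q)))
F2 = (((r AND p) IMPLIES r) OR NOT u)
Evaluate both on each of 64 rows (bits = p,q,r,s,t,u):
  row 0 [000000]: F1=1 F2=1 -> 0
  row 1 [000001]: F1=1 F2=1 -> 0
  row 2 [000010]: F1=1 F2=1 -> 0
  row 3 [000011]: F1=1 F2=1 -> 0
  row 4 [000100]: F1=1 F2=1 -> 0
  (every remaining row is evaluated the same way; all 64 results are listed next)
Full result column, 8 rows per line (p,q,r fixed per line; s,t,u runs 000..111 left to right):
  rows 0-7 [p,q,r=000]: 00000000  (ones: 0)
  rows 8-15 [p,q,r=001]: 00000000  (ones: 0)
  rows 16-23 [p,q,r=010]: 00000000  (ones: 0)
  rows 24-31 [p,q,r=011]: 00000000  (ones: 0)
  rows 32-39 [p,q,r=100]: 00000000  (ones: 0)
  rows 40-47 [p,q,r=101]: 00000000  (ones: 0)
  rows 48-55 [p,q,r=110]: 00000000  (ones: 0)
  rows 56-63 [p,q,r=111]: 00000000  (ones: 0)
Disagreements = 0+0+0+0+0+0+0+0 = 0

0


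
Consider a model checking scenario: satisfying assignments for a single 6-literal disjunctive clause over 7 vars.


Step 1: Total=2^7=128
Step 2: Unsat when all 6 false: 2^1=2
Step 3: Sat=128-2=126

126


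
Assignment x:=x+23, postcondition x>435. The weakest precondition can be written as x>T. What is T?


Formula: wp(x:=E, P) = P[E/x] (substitute E for x in postcondition)
Step 1: Postcondition: x>435
Step 2: Substitute x+23 for x: x+23>435
Step 3: Solve for x: x > 435-23 = 412

412


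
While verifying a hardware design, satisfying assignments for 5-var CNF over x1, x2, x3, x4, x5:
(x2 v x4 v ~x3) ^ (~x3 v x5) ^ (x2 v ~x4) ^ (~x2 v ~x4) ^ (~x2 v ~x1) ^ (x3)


CNF with 6 clauses over 5 vars (32 assignments).
An assignment satisfies CNF iff every clause has >=1 true literal.
Check each row (bits = x1,x2,x3,x4,x5; clause T/F shown):
  row 0 [00000]: clauses=TTTTTF -> 0
  row 1 [00001]: clauses=TTTTTF -> 0
  row 2 [00010]: clauses=TTFTTF -> 0
  row 3 [00011]: clauses=TTFTTF -> 0
  row 4 [00100]: clauses=FFTTTT -> 0
  row 5 [00101]: clauses=FTTTTT -> 0
  row 6 [00110]: clauses=TFFTTT -> 0
  row 7 [00111]: clauses=TTFTTT -> 0
  row 8 [01000]: clauses=TTTTTF -> 0
  row 9 [01001]: clauses=TTTTTF -> 0
  row 10 [01010]: clauses=TTTFTF -> 0
  row 11 [01011]: clauses=TTTFTF -> 0
  row 12 [01100]: clauses=TFTTTT -> 0
  row 13 [01101]: clauses=TTTTTT -> 1
  row 14 [01110]: clauses=TFTFTT -> 0
  row 15 [01111]: clauses=TTTFTT -> 0
  row 16 [10000]: clauses=TTTTTF -> 0
  row 17 [10001]: clauses=TTTTTF -> 0
  row 18 [10010]: clauses=TTFTTF -> 0
  row 19 [10011]: clauses=TTFTTF -> 0
  row 20 [10100]: clauses=FFTTTT -> 0
  row 21 [10101]: clauses=FTTTTT -> 0
  row 22 [10110]: clauses=TFFTTT -> 0
  row 23 [10111]: clauses=TTFTTT -> 0
  row 24 [11000]: clauses=TTTTFF -> 0
  row 25 [11001]: clauses=TTTTFF -> 0
  row 26 [11010]: clauses=TTTFFF -> 0
  row 27 [11011]: clauses=TTTFFF -> 0
  row 28 [11100]: clauses=TFTTFT -> 0
  row 29 [11101]: clauses=TTTTFT -> 0
  row 30 [11110]: clauses=TFTFFT -> 0
  row 31 [11111]: clauses=TTTFFT -> 0
Full result column, 8 rows per line (x1,x2 fixed per line; x3,x4,x5 runs 000..111 left to right):
  rows 0-7 [x1,x2=00]: 00000000  (ones: 0)
  rows 8-15 [x1,x2=01]: 00000100  (ones: 1)
  rows 16-23 [x1,x2=10]: 00000000  (ones: 0)
  rows 24-31 [x1,x2=11]: 00000000  (ones: 0)
Satisfying assignments = 0+1+0+0 = 1

1


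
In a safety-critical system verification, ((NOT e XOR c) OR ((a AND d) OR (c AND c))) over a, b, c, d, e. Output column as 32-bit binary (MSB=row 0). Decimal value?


Formula: ((NOT e XOR c) OR ((a AND d) OR (c AND c))) over a, b, c, d, e (32 rows)
Evaluate each row (bits = a,b,c,d,e, MSB first):
  row 0 [00000]: ((NOT 0 XOR 0) OR ((0 AND 0) OR (0 AND 0))) -> 1
  row 1 [00001]: ((NOT 1 XOR 0) OR ((0 AND 0) OR (0 AND 0))) -> 0
  row 2 [00010]: ((NOT 0 XOR 0) OR ((0 AND 1) OR (0 AND 0))) -> 1
  row 3 [00011]: ((NOT 1 XOR 0) OR ((0 AND 1) OR (0 AND 0))) -> 0
  row 4 [00100]: ((NOT 0 XOR 1) OR ((0 AND 0) OR (1 AND 1))) -> 1
  row 5 [00101]: ((NOT 1 XOR 1) OR ((0 AND 0) OR (1 AND 1))) -> 1
  row 6 [00110]: ((NOT 0 XOR 1) OR ((0 AND 1) OR (1 AND 1))) -> 1
  row 7 [00111]: ((NOT 1 XOR 1) OR ((0 AND 1) OR (1 AND 1))) -> 1
  row 8 [01000]: ((NOT 0 XOR 0) OR ((0 AND 0) OR (0 AND 0))) -> 1
  row 9 [01001]: ((NOT 1 XOR 0) OR ((0 AND 0) OR (0 AND 0))) -> 0
  row 10 [01010]: ((NOT 0 XOR 0) OR ((0 AND 1) OR (0 AND 0))) -> 1
  row 11 [01011]: ((NOT 1 XOR 0) OR ((0 AND 1) OR (0 AND 0))) -> 0
  row 12 [01100]: ((NOT 0 XOR 1) OR ((0 AND 0) OR (1 AND 1))) -> 1
  row 13 [01101]: ((NOT 1 XOR 1) OR ((0 AND 0) OR (1 AND 1))) -> 1
  row 14 [01110]: ((NOT 0 XOR 1) OR ((0 AND 1) OR (1 AND 1))) -> 1
  row 15 [01111]: ((NOT 1 XOR 1) OR ((0 AND 1) OR (1 AND 1))) -> 1
  row 16 [10000]: ((NOT 0 XOR 0) OR ((1 AND 0) OR (0 AND 0))) -> 1
  row 17 [10001]: ((NOT 1 XOR 0) OR ((1 AND 0) OR (0 AND 0))) -> 0
  row 18 [10010]: ((NOT 0 XOR 0) OR ((1 AND 1) OR (0 AND 0))) -> 1
  row 19 [10011]: ((NOT 1 XOR 0) OR ((1 AND 1) OR (0 AND 0))) -> 1
  row 20 [10100]: ((NOT 0 XOR 1) OR ((1 AND 0) OR (1 AND 1))) -> 1
  row 21 [10101]: ((NOT 1 XOR 1) OR ((1 AND 0) OR (1 AND 1))) -> 1
  row 22 [10110]: ((NOT 0 XOR 1) OR ((1 AND 1) OR (1 AND 1))) -> 1
  row 23 [10111]: ((NOT 1 XOR 1) OR ((1 AND 1) OR (1 AND 1))) -> 1
  row 24 [11000]: ((NOT 0 XOR 0) OR ((1 AND 0) OR (0 AND 0))) -> 1
  row 25 [11001]: ((NOT 1 XOR 0) OR ((1 AND 0) OR (0 AND 0))) -> 0
  row 26 [11010]: ((NOT 0 XOR 0) OR ((1 AND 1) OR (0 AND 0))) -> 1
  row 27 [11011]: ((NOT 1 XOR 0) OR ((1 AND 1) OR (0 AND 0))) -> 1
  row 28 [11100]: ((NOT 0 XOR 1) OR ((1 AND 0) OR (1 AND 1))) -> 1
  row 29 [11101]: ((NOT 1 XOR 1) OR ((1 AND 0) OR (1 AND 1))) -> 1
  row 30 [11110]: ((NOT 0 XOR 1) OR ((1 AND 1) OR (1 AND 1))) -> 1
  row 31 [11111]: ((NOT 1 XOR 1) OR ((1 AND 1) OR (1 AND 1))) -> 1
Full result column, 4 rows per line (a,b,c fixed per line; d,e runs 00..11 left to right):
  rows 0-3 [a,b,c=000]: 1010  = hex A
  rows 4-7 [a,b,c=001]: 1111  = hex F
  rows 8-11 [a,b,c=010]: 1010  = hex A
  rows 12-15 [a,b,c=011]: 1111  = hex F
  rows 16-19 [a,b,c=100]: 1011  = hex B
  rows 20-23 [a,b,c=101]: 1111  = hex F
  rows 24-27 [a,b,c=110]: 1011  = hex B
  rows 28-31 [a,b,c=111]: 1111  = hex F
Output column (row 0 .. row 31) = 10101111101011111011111110111111
Output column grouped in 4s = 1010 1111 1010 1111 1011 1111 1011 1111 = 0xAFAFBFBF
Convert to decimal digit by digit (value = value*16 + digit):
  A -> 10
  10*16 + 15 (F) = 175
  175*16 + 10 (A) = 2810
  2810*16 + 15 (F) = 44975
  44975*16 + 11 (B) = 719611
  719611*16 + 15 (F) = 11513791
  11513791*16 + 11 (B) = 184220667
  184220667*16 + 15 (F) = 2947530687
Decimal = 2947530687

2947530687


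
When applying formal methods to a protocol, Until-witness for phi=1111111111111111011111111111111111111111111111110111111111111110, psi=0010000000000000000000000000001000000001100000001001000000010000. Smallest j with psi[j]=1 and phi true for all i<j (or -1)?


(phi U psi) at 0: need smallest j with psi[j]=1 and phi[i]=1 for all i in [0,j).
Scan from step 0:
  step 0: phi=1, psi=0 -> continue
  step 1: phi=1, psi=0 -> continue
  step 2: psi=1 and phi held for [0,2) -> witness found
Witness step = 2

2


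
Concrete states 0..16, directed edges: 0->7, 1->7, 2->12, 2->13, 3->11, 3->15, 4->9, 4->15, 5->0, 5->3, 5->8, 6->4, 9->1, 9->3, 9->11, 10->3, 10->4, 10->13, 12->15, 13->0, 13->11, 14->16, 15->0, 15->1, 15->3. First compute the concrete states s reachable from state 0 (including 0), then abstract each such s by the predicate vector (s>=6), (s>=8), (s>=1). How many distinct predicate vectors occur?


BFS from 0:
Concrete reachable: {0, 7}
Abstract via predicates (s>=6), (s>=8), (s>=1):
  (0,0,0) <- {0}
  (1,0,1) <- {7}
Distinct abstract states = 2

2


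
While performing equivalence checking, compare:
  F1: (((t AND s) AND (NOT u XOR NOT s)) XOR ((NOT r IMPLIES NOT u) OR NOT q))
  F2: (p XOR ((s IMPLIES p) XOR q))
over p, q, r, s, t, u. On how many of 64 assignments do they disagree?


F1 = (((t AND s) AND (NOT u XOR NOT s)) XOR ((NOT r IMPLIES NOT u) OR NOT q))
F2 = (p XOR ((s IMPLIES p) XOR q))
Evaluate both on each of 64 rows (bits = p,q,r,s,t,u):
  row 0 [000000]: F1=1 F2=1 -> 0
  row 1 [000001]: F1=1 F2=1 -> 0
  row 2 [000010]: F1=1 F2=1 -> 0
  row 3 [000011]: F1=1 F2=1 -> 0
  row 4 [000100]: F1=1 F2=0 (differ) -> 1
  (every remaining row is evaluated the same way; all 64 results are listed next)
Full result column, 8 rows per line (p,q,r fixed per line; s,t,u runs 000..111 left to right):
  rows 0-7 [p,q,r=000]: 00001101  (ones: 3)
  rows 8-15 [p,q,r=001]: 00001101  (ones: 3)
  rows 16-23 [p,q,r=010]: 10100111  (ones: 5)
  rows 24-31 [p,q,r=011]: 11110010  (ones: 5)
  rows 32-39 [p,q,r=100]: 11111101  (ones: 7)
  rows 40-47 [p,q,r=101]: 11111101  (ones: 7)
  rows 48-55 [p,q,r=110]: 01010111  (ones: 5)
  rows 56-63 [p,q,r=111]: 00000010  (ones: 1)
Disagreements = 3+3+5+5+7+7+5+1 = 36

36


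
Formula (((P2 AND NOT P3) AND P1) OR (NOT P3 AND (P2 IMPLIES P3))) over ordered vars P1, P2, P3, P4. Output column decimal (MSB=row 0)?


Formula: (((P2 AND NOT P3) AND P1) OR (NOT P3 AND (P2 IMPLIES P3))) over P1, P2, P3, P4 (16 rows)
Evaluate each row (bits = P1,P2,P3,P4, MSB first):
  row 0 [0000]: (((0 AND NOT 0) AND 0) OR (NOT 0 AND (0 IMPLIES 0))) -> 1
  row 1 [0001]: (((0 AND NOT 0) AND 0) OR (NOT 0 AND (0 IMPLIES 0))) -> 1
  row 2 [0010]: (((0 AND NOT 1) AND 0) OR (NOT 1 AND (0 IMPLIES 1))) -> 0
  row 3 [0011]: (((0 AND NOT 1) AND 0) OR (NOT 1 AND (0 IMPLIES 1))) -> 0
  row 4 [0100]: (((1 AND NOT 0) AND 0) OR (NOT 0 AND (1 IMPLIES 0))) -> 0
  row 5 [0101]: (((1 AND NOT 0) AND 0) OR (NOT 0 AND (1 IMPLIES 0))) -> 0
  row 6 [0110]: (((1 AND NOT 1) AND 0) OR (NOT 1 AND (1 IMPLIES 1))) -> 0
  row 7 [0111]: (((1 AND NOT 1) AND 0) OR (NOT 1 AND (1 IMPLIES 1))) -> 0
  row 8 [1000]: (((0 AND NOT 0) AND 1) OR (NOT 0 AND (0 IMPLIES 0))) -> 1
  row 9 [1001]: (((0 AND NOT 0) AND 1) OR (NOT 0 AND (0 IMPLIES 0))) -> 1
  row 10 [1010]: (((0 AND NOT 1) AND 1) OR (NOT 1 AND (0 IMPLIES 1))) -> 0
  row 11 [1011]: (((0 AND NOT 1) AND 1) OR (NOT 1 AND (0 IMPLIES 1))) -> 0
  row 12 [1100]: (((1 AND NOT 0) AND 1) OR (NOT 0 AND (1 IMPLIES 0))) -> 1
  row 13 [1101]: (((1 AND NOT 0) AND 1) OR (NOT 0 AND (1 IMPLIES 0))) -> 1
  row 14 [1110]: (((1 AND NOT 1) AND 1) OR (NOT 1 AND (1 IMPLIES 1))) -> 0
  row 15 [1111]: (((1 AND NOT 1) AND 1) OR (NOT 1 AND (1 IMPLIES 1))) -> 0
Full result column, 4 rows per line (P1,P2 fixed per line; P3,P4 runs 00..11 left to right):
  rows 0-3 [P1,P2=00]: 1100  = hex C
  rows 4-7 [P1,P2=01]: 0000  = hex 0
  rows 8-11 [P1,P2=10]: 1100  = hex C
  rows 12-15 [P1,P2=11]: 1100  = hex C
Output column (row 0 .. row 15) = 1100000011001100
Output column grouped in 4s = 1100 0000 1100 1100 = 0xC0CC
Convert to decimal digit by digit (value = value*16 + digit):
  C -> 12
  12*16 + 0 = 192
  192*16 + 12 (C) = 3084
  3084*16 + 12 (C) = 49356
Decimal = 49356

49356


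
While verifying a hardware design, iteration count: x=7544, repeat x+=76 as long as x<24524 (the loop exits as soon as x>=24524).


Step 1: x goes from 7544 toward 24524 by 76; the body runs while x<24524, so iterations = ceil((bound-start)/step)
Step 2: Distance=16980
Step 3: ceil(16980/76)=224

224


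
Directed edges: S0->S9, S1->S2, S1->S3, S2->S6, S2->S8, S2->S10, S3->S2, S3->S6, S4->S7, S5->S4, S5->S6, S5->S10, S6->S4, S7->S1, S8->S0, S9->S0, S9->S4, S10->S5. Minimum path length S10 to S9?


BFS layer-by-layer from S10:
  dist 0: {S10}
  dist 1: {S5}
  dist 2: {S4, S6}
  dist 3: {S7}
  dist 4: {S1}
  dist 5: {S2, S3}
  dist 6: {S8}
  dist 7: {S0}
  dist 8: {S9}
  -> S9 reached at distance 8
Shortest path length = 8

8


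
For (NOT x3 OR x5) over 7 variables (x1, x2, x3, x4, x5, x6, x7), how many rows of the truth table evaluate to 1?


Formula: (NOT x3 OR x5) over 7 vars (128 rows)
Evaluate each row (x1, x2, x3, x4, x5, x6, x7 as bits, MSB first):
  row 0 [0000000]: (NOT 0 OR 0) -> 1
  row 1 [0000001]: (NOT 0 OR 0) -> 1
  row 2 [0000010]: (NOT 0 OR 0) -> 1
  row 3 [0000011]: (NOT 0 OR 0) -> 1
  row 4 [0000100]: (NOT 0 OR 1) -> 1
  (every remaining row is evaluated the same way; all 128 results are listed next)
Full result column, 8 rows per line (x1,x2,x3,x4 fixed per line; x5,x6,x7 runs 000..111 left to right):
  rows 0-7 [x1,x2,x3,x4=0000]: 11111111  (ones: 8)
  rows 8-15 [x1,x2,x3,x4=0001]: 11111111  (ones: 8)
  rows 16-23 [x1,x2,x3,x4=0010]: 00001111  (ones: 4)
  rows 24-31 [x1,x2,x3,x4=0011]: 00001111  (ones: 4)
  rows 32-39 [x1,x2,x3,x4=0100]: 11111111  (ones: 8)
  rows 40-47 [x1,x2,x3,x4=0101]: 11111111  (ones: 8)
  rows 48-55 [x1,x2,x3,x4=0110]: 00001111  (ones: 4)
  rows 56-63 [x1,x2,x3,x4=0111]: 00001111  (ones: 4)
  rows 64-71 [x1,x2,x3,x4=1000]: 11111111  (ones: 8)
  rows 72-79 [x1,x2,x3,x4=1001]: 11111111  (ones: 8)
  rows 80-87 [x1,x2,x3,x4=1010]: 00001111  (ones: 4)
  rows 88-95 [x1,x2,x3,x4=1011]: 00001111  (ones: 4)
  rows 96-103 [x1,x2,x3,x4=1100]: 11111111  (ones: 8)
  rows 104-111 [x1,x2,x3,x4=1101]: 11111111  (ones: 8)
  rows 112-119 [x1,x2,x3,x4=1110]: 00001111  (ones: 4)
  rows 120-127 [x1,x2,x3,x4=1111]: 00001111  (ones: 4)
Count of 1-rows = 8+8+4+4+8+8+4+4+8+8+4+4+8+8+4+4 = 96

96


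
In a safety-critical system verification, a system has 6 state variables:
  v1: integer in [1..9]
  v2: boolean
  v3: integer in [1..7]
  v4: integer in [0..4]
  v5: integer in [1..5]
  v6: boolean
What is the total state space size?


State space = product of domain sizes of all variables.
Domain sizes:
  v1 (integer in [1..9]): 9
  v2 (boolean): 2
  v3 (integer in [1..7]): 7
  v4 (integer in [0..4]): 5
  v5 (integer in [1..5]): 5
  v6 (boolean): 2
Product = 9 * 2 * 7 * 5 * 5 * 2 = 6300

6300


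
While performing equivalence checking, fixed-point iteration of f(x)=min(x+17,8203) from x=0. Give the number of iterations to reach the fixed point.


Step 1: x=0, cap=8203, increment=17
Step 2: x grows by 17 each step until capped at 8203; fixed point is x=8203
Step 3: iterations = ceil(8203/17) = 483

483


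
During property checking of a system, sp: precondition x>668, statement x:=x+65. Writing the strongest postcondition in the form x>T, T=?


Formula: sp(P, x:=E) = exists old_x. (x = E[old_x/x]) AND P[old_x/x] (old_x is the value of x before the assignment; eliminate old_x by solving x = E[old_x/x] for old_x)
Step 1: Precondition P: x>668, i.e. old_x > 668
Step 2: Assignment gives x = old_x + 65, so old_x = x - 65
Step 3: Substitute into P: x - 65 > 668
Step 4: Simplify: x > 668+65 = 733

733


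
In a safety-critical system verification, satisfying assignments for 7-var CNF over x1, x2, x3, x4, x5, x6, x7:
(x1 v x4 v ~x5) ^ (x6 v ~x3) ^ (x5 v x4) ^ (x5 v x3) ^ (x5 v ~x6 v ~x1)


CNF with 5 clauses over 7 vars (128 assignments).
An assignment satisfies CNF iff every clause has >=1 true literal.
Check each row (bits = x1,x2,x3,x4,x5,x6,x7; clause T/F shown):
  row 0 [0000000]: clauses=TTFFT -> 0
  row 1 [0000001]: clauses=TTFFT -> 0
  row 2 [0000010]: clauses=TTFFT -> 0
  row 3 [0000011]: clauses=TTFFT -> 0
  row 4 [0000100]: clauses=FTTTT -> 0
  (every remaining row is evaluated the same way; all 128 results are listed next)
Full result column, 8 rows per line (x1,x2,x3,x4 fixed per line; x5,x6,x7 runs 000..111 left to right):
  rows 0-7 [x1,x2,x3,x4=0000]: 00000000  (ones: 0)
  rows 8-15 [x1,x2,x3,x4=0001]: 00001111  (ones: 4)
  rows 16-23 [x1,x2,x3,x4=0010]: 00000000  (ones: 0)
  rows 24-31 [x1,x2,x3,x4=0011]: 00110011  (ones: 4)
  rows 32-39 [x1,x2,x3,x4=0100]: 00000000  (ones: 0)
  rows 40-47 [x1,x2,x3,x4=0101]: 00001111  (ones: 4)
  rows 48-55 [x1,x2,x3,x4=0110]: 00000000  (ones: 0)
  rows 56-63 [x1,x2,x3,x4=0111]: 00110011  (ones: 4)
  rows 64-71 [x1,x2,x3,x4=1000]: 00001111  (ones: 4)
  rows 72-79 [x1,x2,x3,x4=1001]: 00001111  (ones: 4)
  rows 80-87 [x1,x2,x3,x4=1010]: 00000011  (ones: 2)
  rows 88-95 [x1,x2,x3,x4=1011]: 00000011  (ones: 2)
  rows 96-103 [x1,x2,x3,x4=1100]: 00001111  (ones: 4)
  rows 104-111 [x1,x2,x3,x4=1101]: 00001111  (ones: 4)
  rows 112-119 [x1,x2,x3,x4=1110]: 00000011  (ones: 2)
  rows 120-127 [x1,x2,x3,x4=1111]: 00000011  (ones: 2)
Satisfying assignments = 0+4+0+4+0+4+0+4+4+4+2+2+4+4+2+2 = 40

40


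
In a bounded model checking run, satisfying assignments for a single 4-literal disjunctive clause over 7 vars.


Step 1: Total=2^7=128
Step 2: Unsat when all 4 false: 2^3=8
Step 3: Sat=128-8=120

120


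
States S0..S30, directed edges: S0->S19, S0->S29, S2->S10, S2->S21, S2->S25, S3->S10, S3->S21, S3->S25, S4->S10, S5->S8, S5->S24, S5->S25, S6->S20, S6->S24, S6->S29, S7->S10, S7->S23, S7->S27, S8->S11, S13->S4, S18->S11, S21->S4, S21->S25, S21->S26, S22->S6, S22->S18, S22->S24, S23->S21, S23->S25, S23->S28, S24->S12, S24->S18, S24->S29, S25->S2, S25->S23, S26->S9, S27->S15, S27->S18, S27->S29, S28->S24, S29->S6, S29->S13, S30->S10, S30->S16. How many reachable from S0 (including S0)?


BFS from S0:
  layer 0: {S0}
  layer 1: {S19, S29}
  layer 2: {S6, S13}
  layer 3: {S4, S20, S24}
  layer 4: {S10, S12, S18}
  layer 5: {S11}
Reachable set: {S0, S4, S6, S10, S11, S12, S13, S18, S19, S20, S24, S29}
Count = 12

12


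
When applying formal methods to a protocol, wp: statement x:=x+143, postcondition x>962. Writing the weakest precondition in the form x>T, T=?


Formula: wp(x:=E, P) = P[E/x] (substitute E for x in postcondition)
Step 1: Postcondition: x>962
Step 2: Substitute x+143 for x: x+143>962
Step 3: Solve for x: x > 962-143 = 819

819


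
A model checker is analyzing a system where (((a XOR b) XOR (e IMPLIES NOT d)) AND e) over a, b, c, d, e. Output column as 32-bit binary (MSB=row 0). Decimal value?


Formula: (((a XOR b) XOR (e IMPLIES NOT d)) AND e) over a, b, c, d, e (32 rows)
Evaluate each row (bits = a,b,c,d,e, MSB first):
  row 0 [00000]: (((0 XOR 0) XOR (0 IMPLIES NOT 0)) AND 0) -> 0
  row 1 [00001]: (((0 XOR 0) XOR (1 IMPLIES NOT 0)) AND 1) -> 1
  row 2 [00010]: (((0 XOR 0) XOR (0 IMPLIES NOT 1)) AND 0) -> 0
  row 3 [00011]: (((0 XOR 0) XOR (1 IMPLIES NOT 1)) AND 1) -> 0
  row 4 [00100]: (((0 XOR 0) XOR (0 IMPLIES NOT 0)) AND 0) -> 0
  row 5 [00101]: (((0 XOR 0) XOR (1 IMPLIES NOT 0)) AND 1) -> 1
  row 6 [00110]: (((0 XOR 0) XOR (0 IMPLIES NOT 1)) AND 0) -> 0
  row 7 [00111]: (((0 XOR 0) XOR (1 IMPLIES NOT 1)) AND 1) -> 0
  row 8 [01000]: (((0 XOR 1) XOR (0 IMPLIES NOT 0)) AND 0) -> 0
  row 9 [01001]: (((0 XOR 1) XOR (1 IMPLIES NOT 0)) AND 1) -> 0
  row 10 [01010]: (((0 XOR 1) XOR (0 IMPLIES NOT 1)) AND 0) -> 0
  row 11 [01011]: (((0 XOR 1) XOR (1 IMPLIES NOT 1)) AND 1) -> 1
  row 12 [01100]: (((0 XOR 1) XOR (0 IMPLIES NOT 0)) AND 0) -> 0
  row 13 [01101]: (((0 XOR 1) XOR (1 IMPLIES NOT 0)) AND 1) -> 0
  row 14 [01110]: (((0 XOR 1) XOR (0 IMPLIES NOT 1)) AND 0) -> 0
  row 15 [01111]: (((0 XOR 1) XOR (1 IMPLIES NOT 1)) AND 1) -> 1
  row 16 [10000]: (((1 XOR 0) XOR (0 IMPLIES NOT 0)) AND 0) -> 0
  row 17 [10001]: (((1 XOR 0) XOR (1 IMPLIES NOT 0)) AND 1) -> 0
  row 18 [10010]: (((1 XOR 0) XOR (0 IMPLIES NOT 1)) AND 0) -> 0
  row 19 [10011]: (((1 XOR 0) XOR (1 IMPLIES NOT 1)) AND 1) -> 1
  row 20 [10100]: (((1 XOR 0) XOR (0 IMPLIES NOT 0)) AND 0) -> 0
  row 21 [10101]: (((1 XOR 0) XOR (1 IMPLIES NOT 0)) AND 1) -> 0
  row 22 [10110]: (((1 XOR 0) XOR (0 IMPLIES NOT 1)) AND 0) -> 0
  row 23 [10111]: (((1 XOR 0) XOR (1 IMPLIES NOT 1)) AND 1) -> 1
  row 24 [11000]: (((1 XOR 1) XOR (0 IMPLIES NOT 0)) AND 0) -> 0
  row 25 [11001]: (((1 XOR 1) XOR (1 IMPLIES NOT 0)) AND 1) -> 1
  row 26 [11010]: (((1 XOR 1) XOR (0 IMPLIES NOT 1)) AND 0) -> 0
  row 27 [11011]: (((1 XOR 1) XOR (1 IMPLIES NOT 1)) AND 1) -> 0
  row 28 [11100]: (((1 XOR 1) XOR (0 IMPLIES NOT 0)) AND 0) -> 0
  row 29 [11101]: (((1 XOR 1) XOR (1 IMPLIES NOT 0)) AND 1) -> 1
  row 30 [11110]: (((1 XOR 1) XOR (0 IMPLIES NOT 1)) AND 0) -> 0
  row 31 [11111]: (((1 XOR 1) XOR (1 IMPLIES NOT 1)) AND 1) -> 0
Full result column, 4 rows per line (a,b,c fixed per line; d,e runs 00..11 left to right):
  rows 0-3 [a,b,c=000]: 0100  = hex 4
  rows 4-7 [a,b,c=001]: 0100  = hex 4
  rows 8-11 [a,b,c=010]: 0001  = hex 1
  rows 12-15 [a,b,c=011]: 0001  = hex 1
  rows 16-19 [a,b,c=100]: 0001  = hex 1
  rows 20-23 [a,b,c=101]: 0001  = hex 1
  rows 24-27 [a,b,c=110]: 0100  = hex 4
  rows 28-31 [a,b,c=111]: 0100  = hex 4
Output column (row 0 .. row 31) = 01000100000100010001000101000100
Output column grouped in 4s = 0100 0100 0001 0001 0001 0001 0100 0100 = 0x44111144
Convert to decimal digit by digit (value = value*16 + digit):
  4 -> 4
  4*16 + 4 = 68
  68*16 + 1 = 1089
  1089*16 + 1 = 17425
  17425*16 + 1 = 278801
  278801*16 + 1 = 4460817
  4460817*16 + 4 = 71373076
  71373076*16 + 4 = 1141969220
Decimal = 1141969220

1141969220


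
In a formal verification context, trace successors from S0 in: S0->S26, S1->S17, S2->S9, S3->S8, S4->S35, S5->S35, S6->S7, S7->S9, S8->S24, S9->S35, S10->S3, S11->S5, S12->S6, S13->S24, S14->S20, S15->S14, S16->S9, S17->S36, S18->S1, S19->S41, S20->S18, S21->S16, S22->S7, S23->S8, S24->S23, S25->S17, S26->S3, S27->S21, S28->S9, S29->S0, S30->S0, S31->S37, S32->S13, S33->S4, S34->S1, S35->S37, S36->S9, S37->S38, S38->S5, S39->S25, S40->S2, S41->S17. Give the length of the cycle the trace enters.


Trace from S0 until a state repeats:
  S0 -> S26 -> S3 -> S8 -> S24 -> S23 -> S8
S8 first seen at step 3, revisited at step 6.
Cycle length = 6 - 3 = 3

3


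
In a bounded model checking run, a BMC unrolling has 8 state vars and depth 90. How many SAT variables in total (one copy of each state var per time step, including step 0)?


BMC unrolls to depth k, creating one copy of each state var for steps 0..k.
Step count = 90 + 1 = 91 (steps 0 through 90)
Vars per step = 8
Total = 8 * 91 = 728

728


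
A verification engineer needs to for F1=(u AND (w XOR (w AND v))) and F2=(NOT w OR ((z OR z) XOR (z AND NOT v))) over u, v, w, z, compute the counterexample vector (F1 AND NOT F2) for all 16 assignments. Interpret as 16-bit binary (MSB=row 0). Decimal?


F1 = (u AND (w XOR (w AND v)))
F2 = (NOT w OR ((z OR z) XOR (z AND NOT v)))
Counterexample to F1=>F2 is where F1=1 and F2=0.
Evaluate each row (bits = u,v,w,z, MSB first):
  row 0 [0000]: F1=0 F2=1 -> F1&~F2 -> 0
  row 1 [0001]: F1=0 F2=1 -> F1&~F2 -> 0
  row 2 [0010]: F1=0 F2=0 -> F1&~F2 -> 0
  row 3 [0011]: F1=0 F2=0 -> F1&~F2 -> 0
  row 4 [0100]: F1=0 F2=1 -> F1&~F2 -> 0
  row 5 [0101]: F1=0 F2=1 -> F1&~F2 -> 0
  row 6 [0110]: F1=0 F2=0 -> F1&~F2 -> 0
  row 7 [0111]: F1=0 F2=1 -> F1&~F2 -> 0
  row 8 [1000]: F1=0 F2=1 -> F1&~F2 -> 0
  row 9 [1001]: F1=0 F2=1 -> F1&~F2 -> 0
  row 10 [1010]: F1=1 F2=0 -> F1&~F2 -> 1
  row 11 [1011]: F1=1 F2=0 -> F1&~F2 -> 1
  row 12 [1100]: F1=0 F2=1 -> F1&~F2 -> 0
  row 13 [1101]: F1=0 F2=1 -> F1&~F2 -> 0
  row 14 [1110]: F1=0 F2=0 -> F1&~F2 -> 0
  row 15 [1111]: F1=0 F2=1 -> F1&~F2 -> 0
Full result column, 4 rows per line (u,v fixed per line; w,z runs 00..11 left to right):
  rows 0-3 [u,v=00]: 0000  = hex 0
  rows 4-7 [u,v=01]: 0000  = hex 0
  rows 8-11 [u,v=10]: 0011  = hex 3
  rows 12-15 [u,v=11]: 0000  = hex 0
Counterexample vector (row 0 .. row 15) = 0000000000110000
Output column grouped in 4s = 0000 0000 0011 0000 = 0x0030
Convert to decimal digit by digit (value = value*16 + digit):
  0 -> 0
  0*16 + 0 = 0
  0*16 + 3 = 3
  3*16 + 0 = 48
Decimal = 48

48


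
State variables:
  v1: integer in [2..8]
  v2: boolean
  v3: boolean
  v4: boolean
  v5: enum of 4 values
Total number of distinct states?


State space = product of domain sizes of all variables.
Domain sizes:
  v1 (integer in [2..8]): 7
  v2 (boolean): 2
  v3 (boolean): 2
  v4 (boolean): 2
  v5 (enum of 4 values): 4
Product = 7 * 2 * 2 * 2 * 4 = 224

224


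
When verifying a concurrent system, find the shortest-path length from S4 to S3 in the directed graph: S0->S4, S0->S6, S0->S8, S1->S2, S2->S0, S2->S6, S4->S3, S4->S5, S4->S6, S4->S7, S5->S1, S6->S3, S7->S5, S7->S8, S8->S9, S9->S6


BFS layer-by-layer from S4:
  dist 0: {S4}
  dist 1: {S3, S5, S6, S7}
  -> S3 reached at distance 1
Shortest path length = 1

1


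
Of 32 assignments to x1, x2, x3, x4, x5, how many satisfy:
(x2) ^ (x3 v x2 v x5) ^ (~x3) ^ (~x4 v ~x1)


CNF with 4 clauses over 5 vars (32 assignments).
An assignment satisfies CNF iff every clause has >=1 true literal.
Check each row (bits = x1,x2,x3,x4,x5; clause T/F shown):
  row 0 [00000]: clauses=FFTT -> 0
  row 1 [00001]: clauses=FTTT -> 0
  row 2 [00010]: clauses=FFTT -> 0
  row 3 [00011]: clauses=FTTT -> 0
  row 4 [00100]: clauses=FTFT -> 0
  row 5 [00101]: clauses=FTFT -> 0
  row 6 [00110]: clauses=FTFT -> 0
  row 7 [00111]: clauses=FTFT -> 0
  row 8 [01000]: clauses=TTTT -> 1
  row 9 [01001]: clauses=TTTT -> 1
  row 10 [01010]: clauses=TTTT -> 1
  row 11 [01011]: clauses=TTTT -> 1
  row 12 [01100]: clauses=TTFT -> 0
  row 13 [01101]: clauses=TTFT -> 0
  row 14 [01110]: clauses=TTFT -> 0
  row 15 [01111]: clauses=TTFT -> 0
  row 16 [10000]: clauses=FFTT -> 0
  row 17 [10001]: clauses=FTTT -> 0
  row 18 [10010]: clauses=FFTF -> 0
  row 19 [10011]: clauses=FTTF -> 0
  row 20 [10100]: clauses=FTFT -> 0
  row 21 [10101]: clauses=FTFT -> 0
  row 22 [10110]: clauses=FTFF -> 0
  row 23 [10111]: clauses=FTFF -> 0
  row 24 [11000]: clauses=TTTT -> 1
  row 25 [11001]: clauses=TTTT -> 1
  row 26 [11010]: clauses=TTTF -> 0
  row 27 [11011]: clauses=TTTF -> 0
  row 28 [11100]: clauses=TTFT -> 0
  row 29 [11101]: clauses=TTFT -> 0
  row 30 [11110]: clauses=TTFF -> 0
  row 31 [11111]: clauses=TTFF -> 0
Full result column, 8 rows per line (x1,x2 fixed per line; x3,x4,x5 runs 000..111 left to right):
  rows 0-7 [x1,x2=00]: 00000000  (ones: 0)
  rows 8-15 [x1,x2=01]: 11110000  (ones: 4)
  rows 16-23 [x1,x2=10]: 00000000  (ones: 0)
  rows 24-31 [x1,x2=11]: 11000000  (ones: 2)
Satisfying assignments = 0+4+0+2 = 6

6


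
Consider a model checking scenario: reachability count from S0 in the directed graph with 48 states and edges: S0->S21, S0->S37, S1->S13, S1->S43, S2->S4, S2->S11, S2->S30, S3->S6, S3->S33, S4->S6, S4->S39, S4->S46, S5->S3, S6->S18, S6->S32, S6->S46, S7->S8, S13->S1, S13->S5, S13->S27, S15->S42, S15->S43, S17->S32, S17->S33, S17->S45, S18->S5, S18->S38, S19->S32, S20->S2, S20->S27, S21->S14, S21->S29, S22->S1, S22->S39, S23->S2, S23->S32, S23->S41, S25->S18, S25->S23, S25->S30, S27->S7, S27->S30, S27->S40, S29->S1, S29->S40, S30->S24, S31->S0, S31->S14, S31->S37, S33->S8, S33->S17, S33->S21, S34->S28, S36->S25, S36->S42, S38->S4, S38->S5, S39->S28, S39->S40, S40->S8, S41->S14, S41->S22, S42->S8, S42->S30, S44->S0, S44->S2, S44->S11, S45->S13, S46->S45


BFS from S0:
  layer 0: {S0}
  layer 1: {S21, S37}
  layer 2: {S14, S29}
  layer 3: {S1, S40}
  layer 4: {S8, S13, S43}
  layer 5: {S5, S27}
  layer 6: {S3, S7, S30}
  layer 7: {S6, S24, S33}
  layer 8: {S17, S18, S32, S46}
  layer 9: {S38, S45}
  layer 10: {S4}
  layer 11: {S39}
  layer 12: {S28}
Reachable set: {S0, S1, S3, S4, S5, S6, S7, S8, S13, S14, S17, S18, S21, S24, S27, S28, S29, S30, S32, S33, S37, S38, S39, S40, S43, S45, S46}
Count = 27

27


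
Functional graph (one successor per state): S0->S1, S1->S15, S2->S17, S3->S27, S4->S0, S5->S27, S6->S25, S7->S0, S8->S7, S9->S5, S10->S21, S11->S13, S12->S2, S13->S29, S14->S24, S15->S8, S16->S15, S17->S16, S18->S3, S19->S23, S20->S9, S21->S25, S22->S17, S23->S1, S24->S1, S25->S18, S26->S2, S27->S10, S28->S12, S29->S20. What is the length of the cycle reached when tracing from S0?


Trace from S0 until a state repeats:
  S0 -> S1 -> S15 -> S8 -> S7 -> S0
S0 first seen at step 0, revisited at step 5.
Cycle length = 5 - 0 = 5

5


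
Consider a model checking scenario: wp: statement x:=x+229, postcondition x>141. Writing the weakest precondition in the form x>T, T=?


Formula: wp(x:=E, P) = P[E/x] (substitute E for x in postcondition)
Step 1: Postcondition: x>141
Step 2: Substitute x+229 for x: x+229>141
Step 3: Solve for x: x > 141-229 = -88

-88


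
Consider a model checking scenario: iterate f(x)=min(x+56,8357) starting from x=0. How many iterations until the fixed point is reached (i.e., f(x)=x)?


Step 1: x=0, cap=8357, increment=56
Step 2: x grows by 56 each step until capped at 8357; fixed point is x=8357
Step 3: iterations = ceil(8357/56) = 150

150


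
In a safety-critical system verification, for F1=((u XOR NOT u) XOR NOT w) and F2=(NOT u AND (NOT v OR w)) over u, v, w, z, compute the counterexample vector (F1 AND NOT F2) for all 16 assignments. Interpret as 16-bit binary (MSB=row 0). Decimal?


F1 = ((u XOR NOT u) XOR NOT w)
F2 = (NOT u AND (NOT v OR w))
Counterexample to F1=>F2 is where F1=1 and F2=0.
Evaluate each row (bits = u,v,w,z, MSB first):
  row 0 [0000]: F1=0 F2=1 -> F1&~F2 -> 0
  row 1 [0001]: F1=0 F2=1 -> F1&~F2 -> 0
  row 2 [0010]: F1=1 F2=1 -> F1&~F2 -> 0
  row 3 [0011]: F1=1 F2=1 -> F1&~F2 -> 0
  row 4 [0100]: F1=0 F2=0 -> F1&~F2 -> 0
  row 5 [0101]: F1=0 F2=0 -> F1&~F2 -> 0
  row 6 [0110]: F1=1 F2=1 -> F1&~F2 -> 0
  row 7 [0111]: F1=1 F2=1 -> F1&~F2 -> 0
  row 8 [1000]: F1=0 F2=0 -> F1&~F2 -> 0
  row 9 [1001]: F1=0 F2=0 -> F1&~F2 -> 0
  row 10 [1010]: F1=1 F2=0 -> F1&~F2 -> 1
  row 11 [1011]: F1=1 F2=0 -> F1&~F2 -> 1
  row 12 [1100]: F1=0 F2=0 -> F1&~F2 -> 0
  row 13 [1101]: F1=0 F2=0 -> F1&~F2 -> 0
  row 14 [1110]: F1=1 F2=0 -> F1&~F2 -> 1
  row 15 [1111]: F1=1 F2=0 -> F1&~F2 -> 1
Full result column, 4 rows per line (u,v fixed per line; w,z runs 00..11 left to right):
  rows 0-3 [u,v=00]: 0000  = hex 0
  rows 4-7 [u,v=01]: 0000  = hex 0
  rows 8-11 [u,v=10]: 0011  = hex 3
  rows 12-15 [u,v=11]: 0011  = hex 3
Counterexample vector (row 0 .. row 15) = 0000000000110011
Output column grouped in 4s = 0000 0000 0011 0011 = 0x0033
Convert to decimal digit by digit (value = value*16 + digit):
  0 -> 0
  0*16 + 0 = 0
  0*16 + 3 = 3
  3*16 + 3 = 51
Decimal = 51

51
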